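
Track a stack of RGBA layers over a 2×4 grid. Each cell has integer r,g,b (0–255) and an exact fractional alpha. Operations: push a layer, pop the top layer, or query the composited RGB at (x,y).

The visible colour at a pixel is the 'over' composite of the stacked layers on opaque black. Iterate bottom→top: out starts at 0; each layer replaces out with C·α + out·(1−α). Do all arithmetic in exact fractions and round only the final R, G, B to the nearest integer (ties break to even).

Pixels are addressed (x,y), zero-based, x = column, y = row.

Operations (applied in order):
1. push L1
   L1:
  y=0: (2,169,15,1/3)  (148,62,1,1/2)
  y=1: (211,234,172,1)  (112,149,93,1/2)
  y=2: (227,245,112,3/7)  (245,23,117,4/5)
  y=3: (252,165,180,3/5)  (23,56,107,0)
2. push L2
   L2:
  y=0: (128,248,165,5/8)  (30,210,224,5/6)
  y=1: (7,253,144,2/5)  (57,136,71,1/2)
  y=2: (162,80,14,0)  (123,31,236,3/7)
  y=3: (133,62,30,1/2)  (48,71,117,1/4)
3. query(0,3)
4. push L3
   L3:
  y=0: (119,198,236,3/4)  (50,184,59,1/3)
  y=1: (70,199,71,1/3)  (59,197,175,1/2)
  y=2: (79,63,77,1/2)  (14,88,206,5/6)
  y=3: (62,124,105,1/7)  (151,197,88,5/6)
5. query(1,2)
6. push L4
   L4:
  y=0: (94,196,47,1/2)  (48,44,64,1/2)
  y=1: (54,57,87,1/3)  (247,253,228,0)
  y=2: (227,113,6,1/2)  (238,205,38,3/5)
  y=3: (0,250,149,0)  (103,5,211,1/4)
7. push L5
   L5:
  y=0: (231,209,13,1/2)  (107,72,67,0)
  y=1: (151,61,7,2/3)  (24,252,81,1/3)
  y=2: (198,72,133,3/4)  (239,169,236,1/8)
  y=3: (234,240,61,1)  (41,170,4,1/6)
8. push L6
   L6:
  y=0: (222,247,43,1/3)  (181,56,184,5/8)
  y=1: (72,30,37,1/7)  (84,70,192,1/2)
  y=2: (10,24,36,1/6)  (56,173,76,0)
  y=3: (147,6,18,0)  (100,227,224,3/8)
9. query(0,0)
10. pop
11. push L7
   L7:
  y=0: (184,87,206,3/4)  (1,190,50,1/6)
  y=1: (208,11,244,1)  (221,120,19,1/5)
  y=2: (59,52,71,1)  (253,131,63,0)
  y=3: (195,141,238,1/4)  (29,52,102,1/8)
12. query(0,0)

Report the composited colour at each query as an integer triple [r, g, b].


query (0,3) [L1,L2] — begin 0,0,0
after L1 α=3/5: [756/5, 99, 108]
after L2 α=1/2: [1421/10, 161/2, 69]
→ [142, 80, 69]

query (1,2) [L1,L2,L3] — begin 0,0,0
+L1 (α=4/5) → [196, 92/5, 468/5]
+L2 (α=3/7) → [1153/7, 119/5, 5412/35]
+L3 (α=5/6) → [1643/42, 773/10, 20731/105]
= [39, 77, 197]

at x=0,y=0 over L1,L2,L3,L4,L5,L6:
after L1 α=1/3: [2/3, 169/3, 5]
after L2 α=5/8: [321/4, 1409/8, 105]
after L3 α=3/4: [1749/16, 6161/32, 813/4]
after L4 α=1/2: [3253/32, 12433/64, 1001/8]
after L5 α=1/2: [10645/64, 25809/128, 1105/16]
after L6 α=1/3: [17749/96, 41617/192, 483/8]
= [185, 217, 60]

at x=0,y=0 over L1,L2,L3,L4,L5,L7:
+L1 (α=1/3) → [2/3, 169/3, 5]
+L2 (α=5/8) → [321/4, 1409/8, 105]
+L3 (α=3/4) → [1749/16, 6161/32, 813/4]
+L4 (α=1/2) → [3253/32, 12433/64, 1001/8]
+L5 (α=1/2) → [10645/64, 25809/128, 1105/16]
+L7 (α=3/4) → [45973/256, 59217/512, 10993/64]
→ [180, 116, 172]


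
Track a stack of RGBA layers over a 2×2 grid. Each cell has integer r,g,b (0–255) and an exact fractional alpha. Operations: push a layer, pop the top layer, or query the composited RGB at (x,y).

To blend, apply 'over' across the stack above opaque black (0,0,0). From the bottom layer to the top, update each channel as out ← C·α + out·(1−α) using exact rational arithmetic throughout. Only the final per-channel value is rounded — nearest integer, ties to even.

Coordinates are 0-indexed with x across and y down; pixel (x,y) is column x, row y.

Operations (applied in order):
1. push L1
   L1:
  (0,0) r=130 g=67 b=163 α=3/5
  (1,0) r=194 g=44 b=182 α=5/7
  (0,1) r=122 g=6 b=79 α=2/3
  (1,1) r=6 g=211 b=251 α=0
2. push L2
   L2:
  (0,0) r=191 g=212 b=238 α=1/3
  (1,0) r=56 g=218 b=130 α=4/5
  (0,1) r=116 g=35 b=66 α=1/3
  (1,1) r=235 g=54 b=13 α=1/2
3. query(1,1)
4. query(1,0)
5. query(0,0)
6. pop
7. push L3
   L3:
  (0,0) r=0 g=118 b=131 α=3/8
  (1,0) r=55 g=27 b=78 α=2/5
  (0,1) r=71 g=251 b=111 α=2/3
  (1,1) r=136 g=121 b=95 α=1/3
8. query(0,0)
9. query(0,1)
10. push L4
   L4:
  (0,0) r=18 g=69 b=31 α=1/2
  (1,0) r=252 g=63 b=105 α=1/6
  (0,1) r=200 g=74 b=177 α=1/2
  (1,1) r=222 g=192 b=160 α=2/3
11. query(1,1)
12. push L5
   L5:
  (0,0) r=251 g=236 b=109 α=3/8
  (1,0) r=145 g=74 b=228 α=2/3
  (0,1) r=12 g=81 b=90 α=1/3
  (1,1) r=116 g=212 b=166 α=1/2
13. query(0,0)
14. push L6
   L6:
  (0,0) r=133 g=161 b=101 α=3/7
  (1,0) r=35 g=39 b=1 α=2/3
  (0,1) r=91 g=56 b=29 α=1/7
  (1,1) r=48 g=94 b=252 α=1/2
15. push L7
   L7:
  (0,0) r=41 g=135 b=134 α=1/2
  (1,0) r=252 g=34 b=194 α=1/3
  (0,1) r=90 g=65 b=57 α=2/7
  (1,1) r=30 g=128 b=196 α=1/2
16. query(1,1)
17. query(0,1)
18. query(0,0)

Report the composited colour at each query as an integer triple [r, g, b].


at x=1,y=1 over L1,L2:
L1 α=0: [0, 0, 0]
L2 α=1/2: [235/2, 27, 13/2]
→ [118, 27, 6]

query (1,0) [L1,L2] — begin 0,0,0
after L1 α=5/7: [970/7, 220/7, 130]
after L2 α=4/5: [2538/35, 6324/35, 130]
→ [73, 181, 130]

query (0,0) [L1,L2] — begin 0,0,0
+L1 (α=3/5) → [78, 201/5, 489/5]
+L2 (α=1/3) → [347/3, 1462/15, 2168/15]
→ [116, 97, 145]

query (0,0) [L1,L3] — begin 0,0,0
after L1 α=3/5: [78, 201/5, 489/5]
after L3 α=3/8: [195/4, 555/8, 441/4]
rounded: [49, 69, 110]

query (0,1) [L1,L3] — begin 0,0,0
+L1 (α=2/3) → [244/3, 4, 158/3]
+L3 (α=2/3) → [670/9, 506/3, 824/9]
rounded: [74, 169, 92]

(1,1) stack=L1,L3,L4; from [0,0,0]:
+L1 (α=0) → [0, 0, 0]
+L3 (α=1/3) → [136/3, 121/3, 95/3]
+L4 (α=2/3) → [1468/9, 1273/9, 1055/9]
rounded: [163, 141, 117]

(0,0) stack=L1,L3,L4,L5; from [0,0,0]:
L1 α=3/5: [78, 201/5, 489/5]
L3 α=3/8: [195/4, 555/8, 441/4]
L4 α=1/2: [267/8, 1107/16, 565/8]
L5 α=3/8: [7359/64, 16863/128, 5441/64]
rounded: [115, 132, 85]

query (1,1) [L1,L3,L4,L5,L6,L7] — begin 0,0,0
+L1 (α=0) → [0, 0, 0]
+L3 (α=1/3) → [136/3, 121/3, 95/3]
+L4 (α=2/3) → [1468/9, 1273/9, 1055/9]
+L5 (α=1/2) → [1256/9, 3181/18, 2549/18]
+L6 (α=1/2) → [844/9, 4873/36, 7085/36]
+L7 (α=1/2) → [557/9, 9481/72, 14141/72]
rounded: [62, 132, 196]

at x=0,y=1 over L1,L3,L4,L5,L6,L7:
L1 α=2/3: [244/3, 4, 158/3]
L3 α=2/3: [670/9, 506/3, 824/9]
L4 α=1/2: [1235/9, 364/3, 2417/18]
L5 α=1/3: [2578/27, 971/9, 3227/27]
L6 α=1/7: [5975/63, 2110/21, 6715/63]
L7 α=2/7: [41215/441, 13280/147, 40757/441]
= [93, 90, 92]

at x=0,y=0 over L1,L3,L4,L5,L6,L7:
after L1 α=3/5: [78, 201/5, 489/5]
after L3 α=3/8: [195/4, 555/8, 441/4]
after L4 α=1/2: [267/8, 1107/16, 565/8]
after L5 α=3/8: [7359/64, 16863/128, 5441/64]
after L6 α=3/7: [13743/112, 4617/32, 10289/112]
after L7 α=1/2: [18335/224, 8937/64, 25297/224]
= [82, 140, 113]


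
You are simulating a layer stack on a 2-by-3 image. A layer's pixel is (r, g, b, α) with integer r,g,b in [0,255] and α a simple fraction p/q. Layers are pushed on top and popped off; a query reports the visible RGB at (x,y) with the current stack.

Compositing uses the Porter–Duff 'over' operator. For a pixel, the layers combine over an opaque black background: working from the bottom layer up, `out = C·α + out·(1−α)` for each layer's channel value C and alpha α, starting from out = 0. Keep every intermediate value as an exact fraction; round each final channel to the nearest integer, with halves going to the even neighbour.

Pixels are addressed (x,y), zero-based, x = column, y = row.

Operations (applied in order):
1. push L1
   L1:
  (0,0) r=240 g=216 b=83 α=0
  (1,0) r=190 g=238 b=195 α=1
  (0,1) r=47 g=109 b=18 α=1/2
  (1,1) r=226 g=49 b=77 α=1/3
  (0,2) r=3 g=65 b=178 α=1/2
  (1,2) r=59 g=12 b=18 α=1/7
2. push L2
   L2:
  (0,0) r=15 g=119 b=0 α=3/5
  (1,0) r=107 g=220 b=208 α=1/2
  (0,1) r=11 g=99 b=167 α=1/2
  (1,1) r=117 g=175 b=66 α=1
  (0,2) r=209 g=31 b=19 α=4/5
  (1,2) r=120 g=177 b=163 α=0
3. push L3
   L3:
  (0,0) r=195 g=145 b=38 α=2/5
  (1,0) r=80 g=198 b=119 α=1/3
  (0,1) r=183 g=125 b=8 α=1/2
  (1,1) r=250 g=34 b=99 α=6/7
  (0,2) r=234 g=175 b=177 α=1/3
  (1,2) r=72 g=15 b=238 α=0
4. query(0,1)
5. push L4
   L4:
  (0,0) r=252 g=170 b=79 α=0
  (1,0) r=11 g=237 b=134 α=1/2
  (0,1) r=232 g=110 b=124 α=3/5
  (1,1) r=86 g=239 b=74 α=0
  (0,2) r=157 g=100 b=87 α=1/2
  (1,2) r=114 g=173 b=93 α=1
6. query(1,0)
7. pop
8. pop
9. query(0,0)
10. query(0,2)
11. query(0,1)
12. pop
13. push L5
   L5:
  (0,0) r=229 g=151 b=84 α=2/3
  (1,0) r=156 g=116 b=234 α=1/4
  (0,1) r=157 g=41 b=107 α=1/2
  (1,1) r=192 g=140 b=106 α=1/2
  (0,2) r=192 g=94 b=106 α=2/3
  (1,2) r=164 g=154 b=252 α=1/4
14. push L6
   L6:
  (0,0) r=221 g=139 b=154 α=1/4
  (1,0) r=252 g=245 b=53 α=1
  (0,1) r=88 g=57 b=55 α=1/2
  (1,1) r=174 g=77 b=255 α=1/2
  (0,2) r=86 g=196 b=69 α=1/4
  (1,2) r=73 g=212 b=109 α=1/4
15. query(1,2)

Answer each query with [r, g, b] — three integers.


query (0,1) [L1,L2,L3] — begin 0,0,0
+L1 (α=1/2) → [47/2, 109/2, 9]
+L2 (α=1/2) → [69/4, 307/4, 88]
+L3 (α=1/2) → [801/8, 807/8, 48]
→ [100, 101, 48]

at x=1,y=0 over L1,L2,L3,L4:
L1 α=1: [190, 238, 195]
L2 α=1/2: [297/2, 229, 403/2]
L3 α=1/3: [377/3, 656/3, 174]
L4 α=1/2: [205/3, 1367/6, 154]
= [68, 228, 154]

(0,0) stack=L1,L2; from [0,0,0]:
+L1 (α=0) → [0, 0, 0]
+L2 (α=3/5) → [9, 357/5, 0]
= [9, 71, 0]

(0,2) stack=L1,L2; from [0,0,0]:
after L1 α=1/2: [3/2, 65/2, 89]
after L2 α=4/5: [335/2, 313/10, 33]
→ [168, 31, 33]

at x=0,y=1 over L1,L2:
after L1 α=1/2: [47/2, 109/2, 9]
after L2 α=1/2: [69/4, 307/4, 88]
→ [17, 77, 88]

query (1,2) [L1,L5,L6] — begin 0,0,0
after L1 α=1/7: [59/7, 12/7, 18/7]
after L5 α=1/4: [1325/28, 557/14, 909/14]
after L6 α=1/4: [6019/112, 4639/56, 4253/56]
= [54, 83, 76]


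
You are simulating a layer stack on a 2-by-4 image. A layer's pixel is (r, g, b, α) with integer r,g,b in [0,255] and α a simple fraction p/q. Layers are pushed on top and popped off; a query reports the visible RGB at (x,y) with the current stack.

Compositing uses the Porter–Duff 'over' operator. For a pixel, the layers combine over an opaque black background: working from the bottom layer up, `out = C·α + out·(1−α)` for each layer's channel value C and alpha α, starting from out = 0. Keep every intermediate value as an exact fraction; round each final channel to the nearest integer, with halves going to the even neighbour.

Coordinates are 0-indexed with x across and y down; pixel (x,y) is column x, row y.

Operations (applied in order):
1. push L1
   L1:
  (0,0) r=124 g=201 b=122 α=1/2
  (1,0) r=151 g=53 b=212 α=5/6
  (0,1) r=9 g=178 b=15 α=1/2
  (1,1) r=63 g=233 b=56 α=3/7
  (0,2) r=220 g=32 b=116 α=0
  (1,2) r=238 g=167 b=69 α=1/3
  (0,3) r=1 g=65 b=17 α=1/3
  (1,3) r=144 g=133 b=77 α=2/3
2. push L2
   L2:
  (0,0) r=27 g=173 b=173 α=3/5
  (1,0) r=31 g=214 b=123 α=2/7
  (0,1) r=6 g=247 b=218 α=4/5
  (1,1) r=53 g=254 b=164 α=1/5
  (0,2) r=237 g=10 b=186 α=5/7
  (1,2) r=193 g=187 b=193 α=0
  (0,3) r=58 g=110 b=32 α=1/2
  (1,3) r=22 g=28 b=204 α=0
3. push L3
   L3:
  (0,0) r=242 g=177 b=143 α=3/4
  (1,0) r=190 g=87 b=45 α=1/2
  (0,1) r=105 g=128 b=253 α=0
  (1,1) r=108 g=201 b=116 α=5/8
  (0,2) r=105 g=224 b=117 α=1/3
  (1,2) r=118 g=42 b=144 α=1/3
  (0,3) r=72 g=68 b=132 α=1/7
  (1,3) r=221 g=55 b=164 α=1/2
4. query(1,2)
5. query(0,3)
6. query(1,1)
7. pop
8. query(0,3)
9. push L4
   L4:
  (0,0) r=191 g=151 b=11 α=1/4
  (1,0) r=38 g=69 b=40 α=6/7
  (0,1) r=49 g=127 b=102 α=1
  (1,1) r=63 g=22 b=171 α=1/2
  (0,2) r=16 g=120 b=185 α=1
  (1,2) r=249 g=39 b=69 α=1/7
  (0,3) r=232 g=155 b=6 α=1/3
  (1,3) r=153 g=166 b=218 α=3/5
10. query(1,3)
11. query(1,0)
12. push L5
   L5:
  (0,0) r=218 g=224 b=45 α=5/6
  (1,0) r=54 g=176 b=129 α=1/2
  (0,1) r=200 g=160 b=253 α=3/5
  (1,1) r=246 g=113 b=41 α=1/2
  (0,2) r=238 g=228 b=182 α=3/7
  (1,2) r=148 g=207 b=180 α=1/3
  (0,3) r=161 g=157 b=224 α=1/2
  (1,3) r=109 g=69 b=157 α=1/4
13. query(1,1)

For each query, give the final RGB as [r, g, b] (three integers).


(1,2) stack=L1,L2,L3; from [0,0,0]:
+L1 (α=1/3) → [238/3, 167/3, 23]
+L2 (α=0) → [238/3, 167/3, 23]
+L3 (α=1/3) → [830/9, 460/9, 190/3]
rounded: [92, 51, 63]

(0,3) stack=L1,L2,L3; from [0,0,0]:
after L1 α=1/3: [1/3, 65/3, 17/3]
after L2 α=1/2: [175/6, 395/6, 113/6]
after L3 α=1/7: [247/7, 463/7, 35]
→ [35, 66, 35]

at x=1,y=1 over L1,L2,L3:
L1 α=3/7: [27, 699/7, 24]
L2 α=1/5: [161/5, 4574/35, 52]
L3 α=5/8: [3183/40, 48897/280, 92]
= [80, 175, 92]

at x=0,y=3 over L1,L2:
L1 α=1/3: [1/3, 65/3, 17/3]
L2 α=1/2: [175/6, 395/6, 113/6]
= [29, 66, 19]

query (1,3) [L1,L2,L4] — begin 0,0,0
+L1 (α=2/3) → [96, 266/3, 154/3]
+L2 (α=0) → [96, 266/3, 154/3]
+L4 (α=3/5) → [651/5, 2026/15, 454/3]
→ [130, 135, 151]

at x=1,y=0 over L1,L2,L4:
after L1 α=5/6: [755/6, 265/6, 530/3]
after L2 α=2/7: [4147/42, 3893/42, 484/3]
after L4 α=6/7: [13723/294, 21281/294, 172/3]
rounded: [47, 72, 57]

query (1,1) [L1,L2,L4,L5] — begin 0,0,0
after L1 α=3/7: [27, 699/7, 24]
after L2 α=1/5: [161/5, 4574/35, 52]
after L4 α=1/2: [238/5, 2672/35, 223/2]
after L5 α=1/2: [734/5, 6627/70, 305/4]
= [147, 95, 76]


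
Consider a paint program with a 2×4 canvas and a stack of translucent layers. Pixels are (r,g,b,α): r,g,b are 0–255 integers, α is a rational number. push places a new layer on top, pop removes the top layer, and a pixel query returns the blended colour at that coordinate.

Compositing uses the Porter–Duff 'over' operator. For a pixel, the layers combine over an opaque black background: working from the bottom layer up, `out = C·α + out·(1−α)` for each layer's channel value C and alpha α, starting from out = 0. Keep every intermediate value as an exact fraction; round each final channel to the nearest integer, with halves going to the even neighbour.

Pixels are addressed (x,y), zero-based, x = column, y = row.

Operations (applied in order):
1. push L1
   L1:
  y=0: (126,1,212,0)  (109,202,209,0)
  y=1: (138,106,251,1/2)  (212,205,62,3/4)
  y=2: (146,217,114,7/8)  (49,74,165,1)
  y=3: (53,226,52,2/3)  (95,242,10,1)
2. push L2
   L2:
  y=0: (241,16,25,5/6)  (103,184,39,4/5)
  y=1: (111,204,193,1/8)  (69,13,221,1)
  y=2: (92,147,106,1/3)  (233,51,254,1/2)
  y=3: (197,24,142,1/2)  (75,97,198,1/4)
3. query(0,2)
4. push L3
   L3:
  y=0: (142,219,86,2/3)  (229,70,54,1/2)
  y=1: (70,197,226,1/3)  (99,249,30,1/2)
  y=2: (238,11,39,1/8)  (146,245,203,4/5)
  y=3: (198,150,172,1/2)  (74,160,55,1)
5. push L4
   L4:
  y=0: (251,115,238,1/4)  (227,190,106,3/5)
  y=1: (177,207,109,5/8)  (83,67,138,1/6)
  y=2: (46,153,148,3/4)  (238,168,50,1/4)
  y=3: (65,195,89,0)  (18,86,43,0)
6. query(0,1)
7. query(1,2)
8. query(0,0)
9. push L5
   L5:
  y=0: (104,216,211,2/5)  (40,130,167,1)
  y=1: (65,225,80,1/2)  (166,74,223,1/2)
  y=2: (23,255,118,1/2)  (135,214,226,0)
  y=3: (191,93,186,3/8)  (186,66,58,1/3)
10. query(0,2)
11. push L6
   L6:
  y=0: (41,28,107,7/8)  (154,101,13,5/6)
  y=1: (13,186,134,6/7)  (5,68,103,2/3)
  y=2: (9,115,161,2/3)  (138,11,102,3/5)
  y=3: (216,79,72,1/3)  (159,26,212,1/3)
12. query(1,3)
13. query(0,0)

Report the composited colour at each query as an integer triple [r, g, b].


(0,2) stack=L1,L2; from [0,0,0]:
L1 α=7/8: [511/4, 1519/8, 399/4]
L2 α=1/3: [695/6, 2107/12, 611/6]
→ [116, 176, 102]

(0,1) stack=L1,L2,L3,L4; from [0,0,0]:
+L1 (α=1/2) → [69, 53, 251/2]
+L2 (α=1/8) → [297/4, 575/8, 2143/16]
+L3 (α=1/3) → [437/6, 1363/12, 1317/8]
+L4 (α=5/8) → [2207/16, 5503/32, 8311/64]
= [138, 172, 130]

at x=1,y=2 over L1,L2,L3,L4:
L1 α=1: [49, 74, 165]
L2 α=1/2: [141, 125/2, 419/2]
L3 α=4/5: [145, 417/2, 2043/10]
L4 α=1/4: [673/4, 1587/8, 6629/40]
→ [168, 198, 166]

(0,0) stack=L1,L2,L3,L4; from [0,0,0]:
L1 α=0: [0, 0, 0]
L2 α=5/6: [1205/6, 40/3, 125/6]
L3 α=2/3: [2909/18, 1354/9, 1157/18]
L4 α=1/4: [4415/24, 1699/12, 2585/24]
= [184, 142, 108]

at x=0,y=2 over L1,L2,L3,L4,L5:
L1 α=7/8: [511/4, 1519/8, 399/4]
L2 α=1/3: [695/6, 2107/12, 611/6]
L3 α=1/8: [6293/48, 14881/96, 4511/48]
L4 α=3/4: [12917/192, 58945/384, 25823/192]
L5 α=1/2: [17333/384, 156865/768, 48479/384]
rounded: [45, 204, 126]

at x=1,y=3 over L1,L2,L3,L4,L5,L6:
L1 α=1: [95, 242, 10]
L2 α=1/4: [90, 823/4, 57]
L3 α=1: [74, 160, 55]
L4 α=0: [74, 160, 55]
L5 α=1/3: [334/3, 386/3, 56]
L6 α=1/3: [1145/9, 850/9, 108]
→ [127, 94, 108]

query (0,0) [L1,L2,L3,L4,L5,L6] — begin 0,0,0
+L1 (α=0) → [0, 0, 0]
+L2 (α=5/6) → [1205/6, 40/3, 125/6]
+L3 (α=2/3) → [2909/18, 1354/9, 1157/18]
+L4 (α=1/4) → [4415/24, 1699/12, 2585/24]
+L5 (α=2/5) → [6079/40, 3427/20, 5961/40]
+L6 (α=7/8) → [17559/320, 7347/160, 35921/320]
rounded: [55, 46, 112]


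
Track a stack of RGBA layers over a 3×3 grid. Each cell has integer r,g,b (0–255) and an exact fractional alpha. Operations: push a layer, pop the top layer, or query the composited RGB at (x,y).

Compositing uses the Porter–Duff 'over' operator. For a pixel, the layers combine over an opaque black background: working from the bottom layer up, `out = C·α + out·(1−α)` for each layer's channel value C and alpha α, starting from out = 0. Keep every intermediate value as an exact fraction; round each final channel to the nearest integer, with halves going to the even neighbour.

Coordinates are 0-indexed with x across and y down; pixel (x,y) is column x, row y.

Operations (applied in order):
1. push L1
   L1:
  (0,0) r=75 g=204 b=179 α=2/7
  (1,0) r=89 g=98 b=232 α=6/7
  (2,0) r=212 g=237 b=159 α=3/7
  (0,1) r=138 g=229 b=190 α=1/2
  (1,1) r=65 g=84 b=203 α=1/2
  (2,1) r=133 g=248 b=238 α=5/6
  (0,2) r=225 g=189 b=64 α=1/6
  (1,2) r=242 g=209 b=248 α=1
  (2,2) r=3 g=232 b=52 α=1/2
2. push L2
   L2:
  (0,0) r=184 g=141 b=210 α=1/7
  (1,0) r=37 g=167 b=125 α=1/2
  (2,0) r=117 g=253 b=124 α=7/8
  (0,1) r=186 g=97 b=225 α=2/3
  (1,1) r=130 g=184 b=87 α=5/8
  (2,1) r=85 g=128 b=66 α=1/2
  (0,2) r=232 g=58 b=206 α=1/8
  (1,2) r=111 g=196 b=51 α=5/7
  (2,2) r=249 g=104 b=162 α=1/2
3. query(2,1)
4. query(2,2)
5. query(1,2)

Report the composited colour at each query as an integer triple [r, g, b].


query (2,1) [L1,L2] — begin 0,0,0
L1 α=5/6: [665/6, 620/3, 595/3]
L2 α=1/2: [1175/12, 502/3, 793/6]
= [98, 167, 132]

query (2,2) [L1,L2] — begin 0,0,0
L1 α=1/2: [3/2, 116, 26]
L2 α=1/2: [501/4, 110, 94]
= [125, 110, 94]

(1,2) stack=L1,L2; from [0,0,0]:
after L1 α=1: [242, 209, 248]
after L2 α=5/7: [1039/7, 1398/7, 751/7]
→ [148, 200, 107]


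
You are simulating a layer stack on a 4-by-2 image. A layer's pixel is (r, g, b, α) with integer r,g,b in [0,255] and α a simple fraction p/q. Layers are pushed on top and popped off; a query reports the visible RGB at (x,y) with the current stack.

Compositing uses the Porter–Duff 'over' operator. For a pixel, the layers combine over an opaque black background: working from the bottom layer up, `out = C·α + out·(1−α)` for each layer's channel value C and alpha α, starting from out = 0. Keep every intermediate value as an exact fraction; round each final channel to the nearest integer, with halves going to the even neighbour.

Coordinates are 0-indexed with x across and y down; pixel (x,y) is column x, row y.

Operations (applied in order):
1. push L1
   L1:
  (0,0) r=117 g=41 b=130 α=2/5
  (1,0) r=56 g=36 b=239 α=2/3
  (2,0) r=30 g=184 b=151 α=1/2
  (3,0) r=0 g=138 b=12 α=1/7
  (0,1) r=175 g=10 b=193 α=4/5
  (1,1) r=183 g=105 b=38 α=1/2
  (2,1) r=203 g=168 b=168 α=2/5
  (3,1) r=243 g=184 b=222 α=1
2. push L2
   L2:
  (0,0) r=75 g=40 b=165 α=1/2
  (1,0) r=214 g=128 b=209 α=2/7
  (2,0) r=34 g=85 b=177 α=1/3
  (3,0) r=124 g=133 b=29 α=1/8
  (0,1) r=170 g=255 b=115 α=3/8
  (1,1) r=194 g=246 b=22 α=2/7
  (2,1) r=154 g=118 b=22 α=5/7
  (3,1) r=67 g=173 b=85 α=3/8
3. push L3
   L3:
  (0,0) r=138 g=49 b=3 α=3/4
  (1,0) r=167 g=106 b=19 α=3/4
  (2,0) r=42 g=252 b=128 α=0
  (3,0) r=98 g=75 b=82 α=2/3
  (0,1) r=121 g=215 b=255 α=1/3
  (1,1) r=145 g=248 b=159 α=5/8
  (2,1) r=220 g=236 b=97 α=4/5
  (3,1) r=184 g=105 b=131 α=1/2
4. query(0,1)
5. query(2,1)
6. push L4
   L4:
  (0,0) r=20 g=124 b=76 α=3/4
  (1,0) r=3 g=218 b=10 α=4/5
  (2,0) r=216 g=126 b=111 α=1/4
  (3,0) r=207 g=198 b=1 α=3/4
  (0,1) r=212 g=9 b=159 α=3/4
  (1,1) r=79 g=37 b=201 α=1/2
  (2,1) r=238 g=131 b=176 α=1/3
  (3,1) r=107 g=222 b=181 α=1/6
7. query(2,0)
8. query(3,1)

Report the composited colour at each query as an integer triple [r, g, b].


query (0,1) [L1,L2,L3] — begin 0,0,0
L1 α=4/5: [140, 8, 772/5]
L2 α=3/8: [605/4, 805/8, 1117/8]
L3 α=1/3: [847/6, 555/4, 2137/12]
rounded: [141, 139, 178]

(2,1) stack=L1,L2,L3; from [0,0,0]:
+L1 (α=2/5) → [406/5, 336/5, 336/5]
+L2 (α=5/7) → [666/5, 3622/35, 1222/35]
+L3 (α=4/5) → [5066/25, 36662/175, 14802/175]
→ [203, 209, 85]

(2,0) stack=L1,L2,L3,L4; from [0,0,0]:
+L1 (α=1/2) → [15, 92, 151/2]
+L2 (α=1/3) → [64/3, 269/3, 328/3]
+L3 (α=0) → [64/3, 269/3, 328/3]
+L4 (α=1/4) → [70, 395/4, 439/4]
→ [70, 99, 110]

at x=3,y=1 over L1,L2,L3,L4:
after L1 α=1: [243, 184, 222]
after L2 α=3/8: [177, 1439/8, 1365/8]
after L3 α=1/2: [361/2, 2279/16, 2413/16]
after L4 α=1/6: [673/4, 14947/96, 4987/32]
→ [168, 156, 156]


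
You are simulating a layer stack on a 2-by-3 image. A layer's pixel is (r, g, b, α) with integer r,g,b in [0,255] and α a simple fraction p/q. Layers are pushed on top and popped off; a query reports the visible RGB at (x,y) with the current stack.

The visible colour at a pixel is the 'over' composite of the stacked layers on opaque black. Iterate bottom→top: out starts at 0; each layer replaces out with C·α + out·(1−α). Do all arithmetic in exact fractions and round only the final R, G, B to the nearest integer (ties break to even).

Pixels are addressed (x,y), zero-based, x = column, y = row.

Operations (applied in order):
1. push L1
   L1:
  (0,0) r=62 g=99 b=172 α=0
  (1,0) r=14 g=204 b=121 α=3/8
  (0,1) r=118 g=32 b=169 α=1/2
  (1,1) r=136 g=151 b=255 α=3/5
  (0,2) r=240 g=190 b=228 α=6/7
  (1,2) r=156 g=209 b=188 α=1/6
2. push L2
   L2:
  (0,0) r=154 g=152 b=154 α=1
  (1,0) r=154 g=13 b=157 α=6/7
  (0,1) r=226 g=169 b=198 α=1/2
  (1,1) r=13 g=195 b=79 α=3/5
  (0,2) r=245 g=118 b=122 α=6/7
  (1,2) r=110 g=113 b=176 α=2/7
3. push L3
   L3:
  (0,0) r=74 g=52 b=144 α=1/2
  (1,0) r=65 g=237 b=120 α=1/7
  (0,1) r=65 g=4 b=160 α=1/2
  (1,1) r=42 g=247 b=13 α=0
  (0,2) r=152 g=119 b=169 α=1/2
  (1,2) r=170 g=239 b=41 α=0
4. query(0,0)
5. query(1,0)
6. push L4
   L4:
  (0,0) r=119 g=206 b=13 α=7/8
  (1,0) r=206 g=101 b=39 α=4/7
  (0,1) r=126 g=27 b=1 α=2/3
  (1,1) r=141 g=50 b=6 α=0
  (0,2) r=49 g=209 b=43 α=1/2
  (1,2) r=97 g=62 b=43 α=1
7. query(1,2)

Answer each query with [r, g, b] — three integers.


(0,0) stack=L1,L2,L3; from [0,0,0]:
after L1 α=0: [0, 0, 0]
after L2 α=1: [154, 152, 154]
after L3 α=1/2: [114, 102, 149]
rounded: [114, 102, 149]

(1,0) stack=L1,L2,L3; from [0,0,0]:
L1 α=3/8: [21/4, 153/2, 363/8]
L2 α=6/7: [531/4, 309/14, 7899/56]
L3 α=1/7: [1723/14, 2586/49, 27057/196]
rounded: [123, 53, 138]

query (1,2) [L1,L2,L3,L4] — begin 0,0,0
after L1 α=1/6: [26, 209/6, 94/3]
after L2 α=2/7: [50, 343/6, 218/3]
after L3 α=0: [50, 343/6, 218/3]
after L4 α=1: [97, 62, 43]
= [97, 62, 43]


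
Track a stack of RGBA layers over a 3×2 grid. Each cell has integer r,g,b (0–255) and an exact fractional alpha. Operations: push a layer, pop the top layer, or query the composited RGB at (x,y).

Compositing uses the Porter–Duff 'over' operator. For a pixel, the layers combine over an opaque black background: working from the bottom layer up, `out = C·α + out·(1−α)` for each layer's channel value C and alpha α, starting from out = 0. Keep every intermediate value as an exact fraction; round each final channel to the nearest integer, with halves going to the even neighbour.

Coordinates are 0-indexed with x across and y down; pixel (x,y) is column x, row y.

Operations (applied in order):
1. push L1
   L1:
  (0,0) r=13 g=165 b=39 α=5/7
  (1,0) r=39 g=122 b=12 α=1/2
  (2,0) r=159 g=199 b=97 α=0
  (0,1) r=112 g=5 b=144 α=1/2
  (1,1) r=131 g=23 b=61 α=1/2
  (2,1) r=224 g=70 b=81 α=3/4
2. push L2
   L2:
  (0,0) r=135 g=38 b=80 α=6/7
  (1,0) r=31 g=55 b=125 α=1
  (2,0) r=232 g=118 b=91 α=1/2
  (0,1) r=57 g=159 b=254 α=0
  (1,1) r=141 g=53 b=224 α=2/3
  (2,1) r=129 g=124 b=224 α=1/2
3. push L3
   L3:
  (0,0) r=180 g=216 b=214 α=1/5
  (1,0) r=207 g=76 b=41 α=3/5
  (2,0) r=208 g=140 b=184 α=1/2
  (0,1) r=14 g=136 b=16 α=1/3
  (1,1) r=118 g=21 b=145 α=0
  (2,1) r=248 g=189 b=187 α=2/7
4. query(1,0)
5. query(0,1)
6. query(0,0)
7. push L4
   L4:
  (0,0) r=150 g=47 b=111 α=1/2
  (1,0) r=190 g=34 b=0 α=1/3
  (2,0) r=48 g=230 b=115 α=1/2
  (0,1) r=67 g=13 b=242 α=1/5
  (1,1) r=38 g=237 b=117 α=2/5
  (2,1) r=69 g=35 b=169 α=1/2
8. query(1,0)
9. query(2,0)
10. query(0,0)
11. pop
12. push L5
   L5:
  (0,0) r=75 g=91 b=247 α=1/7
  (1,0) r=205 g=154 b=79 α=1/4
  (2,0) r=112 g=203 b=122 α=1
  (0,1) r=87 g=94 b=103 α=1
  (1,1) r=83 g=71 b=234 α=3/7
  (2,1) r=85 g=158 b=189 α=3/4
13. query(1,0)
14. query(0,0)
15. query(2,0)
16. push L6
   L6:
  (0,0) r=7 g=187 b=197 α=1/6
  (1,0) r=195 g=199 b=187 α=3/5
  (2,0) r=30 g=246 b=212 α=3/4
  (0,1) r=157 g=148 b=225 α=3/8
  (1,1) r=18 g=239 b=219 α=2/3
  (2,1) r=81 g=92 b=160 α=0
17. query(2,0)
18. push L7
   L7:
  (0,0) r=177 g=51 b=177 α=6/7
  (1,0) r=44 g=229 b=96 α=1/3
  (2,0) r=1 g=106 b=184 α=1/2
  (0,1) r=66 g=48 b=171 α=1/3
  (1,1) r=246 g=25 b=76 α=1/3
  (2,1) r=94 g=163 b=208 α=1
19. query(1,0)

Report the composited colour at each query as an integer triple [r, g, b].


at x=1,y=0 over L1,L2,L3:
after L1 α=1/2: [39/2, 61, 6]
after L2 α=1: [31, 55, 125]
after L3 α=3/5: [683/5, 338/5, 373/5]
→ [137, 68, 75]

(0,1) stack=L1,L2,L3; from [0,0,0]:
after L1 α=1/2: [56, 5/2, 72]
after L2 α=0: [56, 5/2, 72]
after L3 α=1/3: [42, 47, 160/3]
→ [42, 47, 53]

(0,0) stack=L1,L2,L3; from [0,0,0]:
+L1 (α=5/7) → [65/7, 825/7, 195/7]
+L2 (α=6/7) → [5735/49, 2421/49, 3555/49]
+L3 (α=1/5) → [6352/49, 20268/245, 24706/245]
→ [130, 83, 101]

at x=1,y=0 over L1,L2,L3,L4:
+L1 (α=1/2) → [39/2, 61, 6]
+L2 (α=1) → [31, 55, 125]
+L3 (α=3/5) → [683/5, 338/5, 373/5]
+L4 (α=1/3) → [772/5, 282/5, 746/15]
→ [154, 56, 50]

(2,0) stack=L1,L2,L3,L4; from [0,0,0]:
L1 α=0: [0, 0, 0]
L2 α=1/2: [116, 59, 91/2]
L3 α=1/2: [162, 199/2, 459/4]
L4 α=1/2: [105, 659/4, 919/8]
rounded: [105, 165, 115]

query (0,0) [L1,L2,L3,L4] — begin 0,0,0
+L1 (α=5/7) → [65/7, 825/7, 195/7]
+L2 (α=6/7) → [5735/49, 2421/49, 3555/49]
+L3 (α=1/5) → [6352/49, 20268/245, 24706/245]
+L4 (α=1/2) → [6851/49, 31783/490, 51901/490]
= [140, 65, 106]

at x=1,y=0 over L1,L2,L3,L5:
+L1 (α=1/2) → [39/2, 61, 6]
+L2 (α=1) → [31, 55, 125]
+L3 (α=3/5) → [683/5, 338/5, 373/5]
+L5 (α=1/4) → [1537/10, 446/5, 757/10]
= [154, 89, 76]

at x=0,y=0 over L1,L2,L3,L5:
+L1 (α=5/7) → [65/7, 825/7, 195/7]
+L2 (α=6/7) → [5735/49, 2421/49, 3555/49]
+L3 (α=1/5) → [6352/49, 20268/245, 24706/245]
+L5 (α=1/7) → [41787/343, 143903/1715, 208751/1715]
= [122, 84, 122]

query (2,0) [L1,L2,L3,L5] — begin 0,0,0
after L1 α=0: [0, 0, 0]
after L2 α=1/2: [116, 59, 91/2]
after L3 α=1/2: [162, 199/2, 459/4]
after L5 α=1: [112, 203, 122]
rounded: [112, 203, 122]

at x=2,y=0 over L1,L2,L3,L5,L6:
+L1 (α=0) → [0, 0, 0]
+L2 (α=1/2) → [116, 59, 91/2]
+L3 (α=1/2) → [162, 199/2, 459/4]
+L5 (α=1) → [112, 203, 122]
+L6 (α=3/4) → [101/2, 941/4, 379/2]
= [50, 235, 190]

(1,0) stack=L1,L2,L3,L5,L6,L7; from [0,0,0]:
+L1 (α=1/2) → [39/2, 61, 6]
+L2 (α=1) → [31, 55, 125]
+L3 (α=3/5) → [683/5, 338/5, 373/5]
+L5 (α=1/4) → [1537/10, 446/5, 757/10]
+L6 (α=3/5) → [4462/25, 3877/25, 3562/25]
+L7 (α=1/3) → [10024/75, 4493/25, 9524/75]
rounded: [134, 180, 127]


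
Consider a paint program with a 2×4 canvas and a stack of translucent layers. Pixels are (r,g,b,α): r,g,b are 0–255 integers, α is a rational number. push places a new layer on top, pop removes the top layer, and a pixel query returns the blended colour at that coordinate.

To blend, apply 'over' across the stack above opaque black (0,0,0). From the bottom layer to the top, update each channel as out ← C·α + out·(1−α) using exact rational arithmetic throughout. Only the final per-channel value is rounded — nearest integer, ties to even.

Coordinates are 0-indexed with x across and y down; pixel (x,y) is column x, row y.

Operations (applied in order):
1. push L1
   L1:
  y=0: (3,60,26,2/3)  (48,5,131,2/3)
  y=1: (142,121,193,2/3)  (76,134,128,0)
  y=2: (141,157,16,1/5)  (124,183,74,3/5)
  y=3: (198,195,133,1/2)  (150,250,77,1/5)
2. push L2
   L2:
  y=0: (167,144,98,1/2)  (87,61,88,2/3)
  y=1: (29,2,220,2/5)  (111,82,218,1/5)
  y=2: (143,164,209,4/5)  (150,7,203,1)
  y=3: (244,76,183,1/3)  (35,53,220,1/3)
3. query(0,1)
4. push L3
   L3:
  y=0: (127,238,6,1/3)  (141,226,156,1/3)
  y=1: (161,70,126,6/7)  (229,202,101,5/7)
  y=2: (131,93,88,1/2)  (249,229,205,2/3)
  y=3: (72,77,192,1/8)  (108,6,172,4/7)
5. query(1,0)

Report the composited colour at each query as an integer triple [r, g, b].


(0,1) stack=L1,L2; from [0,0,0]:
+L1 (α=2/3) → [284/3, 242/3, 386/3]
+L2 (α=2/5) → [342/5, 246/5, 826/5]
→ [68, 49, 165]

at x=1,y=0 over L1,L2,L3:
L1 α=2/3: [32, 10/3, 262/3]
L2 α=2/3: [206/3, 376/9, 790/9]
L3 α=1/3: [835/9, 2786/27, 2984/27]
→ [93, 103, 111]


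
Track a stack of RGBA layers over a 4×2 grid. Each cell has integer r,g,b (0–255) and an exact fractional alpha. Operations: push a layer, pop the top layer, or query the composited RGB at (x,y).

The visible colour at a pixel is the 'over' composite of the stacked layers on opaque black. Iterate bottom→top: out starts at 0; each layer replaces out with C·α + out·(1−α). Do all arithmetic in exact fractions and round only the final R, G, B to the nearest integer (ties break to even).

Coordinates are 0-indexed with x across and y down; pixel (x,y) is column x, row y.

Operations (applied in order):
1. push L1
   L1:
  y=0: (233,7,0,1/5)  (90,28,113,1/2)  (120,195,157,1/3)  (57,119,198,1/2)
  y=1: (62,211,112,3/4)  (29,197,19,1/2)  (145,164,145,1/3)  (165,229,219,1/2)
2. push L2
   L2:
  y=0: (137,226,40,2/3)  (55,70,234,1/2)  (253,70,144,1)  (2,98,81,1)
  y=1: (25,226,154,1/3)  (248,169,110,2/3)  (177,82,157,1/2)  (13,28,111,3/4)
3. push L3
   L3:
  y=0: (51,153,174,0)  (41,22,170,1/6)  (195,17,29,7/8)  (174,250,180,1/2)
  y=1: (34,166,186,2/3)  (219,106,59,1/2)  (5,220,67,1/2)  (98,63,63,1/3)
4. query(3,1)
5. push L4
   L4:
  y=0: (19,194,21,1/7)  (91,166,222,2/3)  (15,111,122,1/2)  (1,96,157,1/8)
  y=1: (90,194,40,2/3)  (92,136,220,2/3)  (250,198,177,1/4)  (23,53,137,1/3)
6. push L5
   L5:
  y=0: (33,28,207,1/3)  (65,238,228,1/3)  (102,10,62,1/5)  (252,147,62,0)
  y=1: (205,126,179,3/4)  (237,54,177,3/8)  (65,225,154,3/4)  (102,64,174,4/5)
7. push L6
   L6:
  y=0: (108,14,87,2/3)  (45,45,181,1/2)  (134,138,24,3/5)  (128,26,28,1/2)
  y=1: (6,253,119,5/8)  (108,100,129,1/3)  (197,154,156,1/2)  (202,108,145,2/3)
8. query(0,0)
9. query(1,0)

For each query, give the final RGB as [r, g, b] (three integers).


query (3,1) [L1,L2,L3] — begin 0,0,0
+L1 (α=1/2) → [165/2, 229/2, 219/2]
+L2 (α=3/4) → [243/8, 397/8, 885/8]
+L3 (α=1/3) → [635/12, 649/12, 379/4]
= [53, 54, 95]

at x=0,y=0 over L1,L2,L3,L4,L5,L6:
+L1 (α=1/5) → [233/5, 7/5, 0]
+L2 (α=2/3) → [1603/15, 2267/15, 80/3]
+L3 (α=0) → [1603/15, 2267/15, 80/3]
+L4 (α=1/7) → [3301/35, 5504/35, 181/7]
+L5 (α=1/3) → [7757/105, 3996/35, 1811/21]
+L6 (α=2/3) → [30437/315, 4976/105, 5465/63]
→ [97, 47, 87]

(1,0) stack=L1,L2,L3,L4,L5,L6; from [0,0,0]:
after L1 α=1/2: [45, 14, 113/2]
after L2 α=1/2: [50, 42, 581/4]
after L3 α=1/6: [97/2, 116/3, 1195/8]
after L4 α=2/3: [461/6, 1112/9, 4747/24]
after L5 α=1/3: [656/9, 4366/27, 7483/36]
after L6 α=1/2: [1061/18, 5581/54, 13999/72]
rounded: [59, 103, 194]


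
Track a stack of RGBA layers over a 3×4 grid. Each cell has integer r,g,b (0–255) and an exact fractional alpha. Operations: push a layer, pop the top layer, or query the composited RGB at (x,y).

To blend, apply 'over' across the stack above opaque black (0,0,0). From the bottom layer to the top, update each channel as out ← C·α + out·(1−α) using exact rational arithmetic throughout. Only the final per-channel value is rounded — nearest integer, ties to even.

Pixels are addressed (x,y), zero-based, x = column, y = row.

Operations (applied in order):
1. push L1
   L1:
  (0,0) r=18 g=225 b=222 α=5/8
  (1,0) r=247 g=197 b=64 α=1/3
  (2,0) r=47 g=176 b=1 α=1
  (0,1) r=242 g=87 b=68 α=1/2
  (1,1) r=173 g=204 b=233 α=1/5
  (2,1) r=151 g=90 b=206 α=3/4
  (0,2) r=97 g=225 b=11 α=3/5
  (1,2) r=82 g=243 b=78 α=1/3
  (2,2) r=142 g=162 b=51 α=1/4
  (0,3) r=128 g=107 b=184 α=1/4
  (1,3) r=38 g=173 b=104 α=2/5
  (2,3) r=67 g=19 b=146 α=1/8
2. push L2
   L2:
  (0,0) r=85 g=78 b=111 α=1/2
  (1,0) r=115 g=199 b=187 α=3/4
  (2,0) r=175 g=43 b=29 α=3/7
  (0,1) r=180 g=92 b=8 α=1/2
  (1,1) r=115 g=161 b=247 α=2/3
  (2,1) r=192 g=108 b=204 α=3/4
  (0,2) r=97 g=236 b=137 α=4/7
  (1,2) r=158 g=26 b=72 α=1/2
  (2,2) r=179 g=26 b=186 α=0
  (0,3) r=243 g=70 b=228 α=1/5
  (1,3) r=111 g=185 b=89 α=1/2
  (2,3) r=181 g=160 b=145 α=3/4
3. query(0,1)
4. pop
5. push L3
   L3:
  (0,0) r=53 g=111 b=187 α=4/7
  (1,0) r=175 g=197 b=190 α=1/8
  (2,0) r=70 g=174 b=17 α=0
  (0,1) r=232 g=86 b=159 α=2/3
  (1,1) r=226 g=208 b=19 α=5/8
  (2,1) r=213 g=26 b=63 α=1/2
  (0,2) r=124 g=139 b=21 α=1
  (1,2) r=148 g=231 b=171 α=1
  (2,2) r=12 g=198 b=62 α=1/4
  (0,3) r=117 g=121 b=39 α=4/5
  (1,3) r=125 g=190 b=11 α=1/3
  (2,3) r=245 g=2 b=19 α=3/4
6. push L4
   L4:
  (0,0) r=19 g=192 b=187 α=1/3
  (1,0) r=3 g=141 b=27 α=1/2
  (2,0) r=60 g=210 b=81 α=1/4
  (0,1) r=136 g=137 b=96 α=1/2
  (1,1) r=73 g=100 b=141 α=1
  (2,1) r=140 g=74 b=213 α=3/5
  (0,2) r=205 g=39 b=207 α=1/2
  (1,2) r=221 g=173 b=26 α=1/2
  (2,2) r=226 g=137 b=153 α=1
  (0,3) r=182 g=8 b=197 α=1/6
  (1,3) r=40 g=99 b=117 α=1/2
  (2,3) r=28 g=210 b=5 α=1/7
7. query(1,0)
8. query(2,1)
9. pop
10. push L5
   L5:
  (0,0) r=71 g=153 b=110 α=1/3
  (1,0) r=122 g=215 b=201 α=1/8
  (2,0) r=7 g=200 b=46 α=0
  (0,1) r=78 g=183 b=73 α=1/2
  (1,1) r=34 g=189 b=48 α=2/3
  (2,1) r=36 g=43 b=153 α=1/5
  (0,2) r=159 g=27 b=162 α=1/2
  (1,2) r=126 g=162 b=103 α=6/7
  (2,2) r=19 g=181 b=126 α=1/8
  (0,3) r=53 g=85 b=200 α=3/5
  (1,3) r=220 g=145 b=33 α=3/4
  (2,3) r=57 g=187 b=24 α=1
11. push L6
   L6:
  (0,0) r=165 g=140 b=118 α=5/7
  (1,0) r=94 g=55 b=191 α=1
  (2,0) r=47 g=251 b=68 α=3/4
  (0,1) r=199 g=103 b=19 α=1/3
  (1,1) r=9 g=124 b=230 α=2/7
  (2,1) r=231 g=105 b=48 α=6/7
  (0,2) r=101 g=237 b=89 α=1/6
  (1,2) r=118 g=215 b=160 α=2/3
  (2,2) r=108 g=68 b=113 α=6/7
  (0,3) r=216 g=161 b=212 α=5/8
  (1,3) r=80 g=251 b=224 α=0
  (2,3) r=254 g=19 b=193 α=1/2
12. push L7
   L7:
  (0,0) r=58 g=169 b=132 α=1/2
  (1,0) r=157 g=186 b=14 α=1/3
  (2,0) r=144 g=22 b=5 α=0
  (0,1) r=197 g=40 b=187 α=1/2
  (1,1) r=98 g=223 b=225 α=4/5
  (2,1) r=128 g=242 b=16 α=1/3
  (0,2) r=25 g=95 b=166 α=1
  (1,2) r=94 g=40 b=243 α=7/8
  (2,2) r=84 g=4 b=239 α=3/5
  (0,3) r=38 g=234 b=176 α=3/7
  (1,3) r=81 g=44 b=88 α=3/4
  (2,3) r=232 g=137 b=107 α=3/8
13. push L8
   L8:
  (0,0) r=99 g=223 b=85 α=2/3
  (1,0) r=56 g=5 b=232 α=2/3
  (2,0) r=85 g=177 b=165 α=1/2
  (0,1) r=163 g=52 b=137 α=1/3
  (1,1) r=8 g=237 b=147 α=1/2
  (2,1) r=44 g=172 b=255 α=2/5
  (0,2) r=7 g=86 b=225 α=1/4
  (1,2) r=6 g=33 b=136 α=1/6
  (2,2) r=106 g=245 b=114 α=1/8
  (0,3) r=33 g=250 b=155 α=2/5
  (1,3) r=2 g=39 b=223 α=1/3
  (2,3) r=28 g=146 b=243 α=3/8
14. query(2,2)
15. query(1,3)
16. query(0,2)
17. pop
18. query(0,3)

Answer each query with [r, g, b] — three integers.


query (0,1) [L1,L2] — begin 0,0,0
L1 α=1/2: [121, 87/2, 34]
L2 α=1/2: [301/2, 271/4, 21]
rounded: [150, 68, 21]

query (1,0) [L1,L3,L4] — begin 0,0,0
+L1 (α=1/3) → [247/3, 197/3, 64/3]
+L3 (α=1/8) → [1127/12, 985/12, 509/12]
+L4 (α=1/2) → [1163/24, 2677/24, 833/24]
= [48, 112, 35]

at x=2,y=1 over L1,L3,L4:
after L1 α=3/4: [453/4, 135/2, 309/2]
after L3 α=1/2: [1305/8, 187/4, 435/4]
after L4 α=3/5: [597/4, 631/10, 1713/10]
→ [149, 63, 171]

at x=2,y=2 over L1,L3,L5,L6,L7,L8:
after L1 α=1/4: [71/2, 81/2, 51/4]
after L3 α=1/4: [237/8, 639/8, 401/16]
after L5 α=1/8: [1811/64, 5921/64, 4823/128]
after L6 α=6/7: [43283/448, 32033/448, 91607/896]
after L7 α=3/5: [99731/1120, 34721/1120, 412823/2240]
after L8 α=1/8: [116691/1280, 73921/1280, 449303/2560]
= [91, 58, 176]

query (1,3) [L1,L3,L5,L6,L7,L8] — begin 0,0,0
L1 α=2/5: [76/5, 346/5, 208/5]
L3 α=1/3: [259/5, 1642/15, 157/5]
L5 α=3/4: [3559/20, 8167/60, 163/5]
L6 α=0: [3559/20, 8167/60, 163/5]
L7 α=3/4: [8419/80, 16087/240, 1483/20]
L8 α=1/3: [2833/40, 20767/360, 3713/30]
→ [71, 58, 124]

(0,2) stack=L1,L3,L5,L6,L7,L8; from [0,0,0]:
after L1 α=3/5: [291/5, 135, 33/5]
after L3 α=1: [124, 139, 21]
after L5 α=1/2: [283/2, 83, 183/2]
after L6 α=1/6: [539/4, 326/3, 1093/12]
after L7 α=1: [25, 95, 166]
after L8 α=1/4: [41/2, 371/4, 723/4]
= [20, 93, 181]

query (0,3) [L1,L3,L5,L6,L7] — begin 0,0,0
L1 α=1/4: [32, 107/4, 46]
L3 α=4/5: [100, 2043/20, 202/5]
L5 α=3/5: [359/5, 4593/50, 3404/25]
L6 α=5/8: [6477/40, 54029/400, 4589/25]
L7 α=3/7: [7617/70, 17747/100, 4508/25]
rounded: [109, 177, 180]


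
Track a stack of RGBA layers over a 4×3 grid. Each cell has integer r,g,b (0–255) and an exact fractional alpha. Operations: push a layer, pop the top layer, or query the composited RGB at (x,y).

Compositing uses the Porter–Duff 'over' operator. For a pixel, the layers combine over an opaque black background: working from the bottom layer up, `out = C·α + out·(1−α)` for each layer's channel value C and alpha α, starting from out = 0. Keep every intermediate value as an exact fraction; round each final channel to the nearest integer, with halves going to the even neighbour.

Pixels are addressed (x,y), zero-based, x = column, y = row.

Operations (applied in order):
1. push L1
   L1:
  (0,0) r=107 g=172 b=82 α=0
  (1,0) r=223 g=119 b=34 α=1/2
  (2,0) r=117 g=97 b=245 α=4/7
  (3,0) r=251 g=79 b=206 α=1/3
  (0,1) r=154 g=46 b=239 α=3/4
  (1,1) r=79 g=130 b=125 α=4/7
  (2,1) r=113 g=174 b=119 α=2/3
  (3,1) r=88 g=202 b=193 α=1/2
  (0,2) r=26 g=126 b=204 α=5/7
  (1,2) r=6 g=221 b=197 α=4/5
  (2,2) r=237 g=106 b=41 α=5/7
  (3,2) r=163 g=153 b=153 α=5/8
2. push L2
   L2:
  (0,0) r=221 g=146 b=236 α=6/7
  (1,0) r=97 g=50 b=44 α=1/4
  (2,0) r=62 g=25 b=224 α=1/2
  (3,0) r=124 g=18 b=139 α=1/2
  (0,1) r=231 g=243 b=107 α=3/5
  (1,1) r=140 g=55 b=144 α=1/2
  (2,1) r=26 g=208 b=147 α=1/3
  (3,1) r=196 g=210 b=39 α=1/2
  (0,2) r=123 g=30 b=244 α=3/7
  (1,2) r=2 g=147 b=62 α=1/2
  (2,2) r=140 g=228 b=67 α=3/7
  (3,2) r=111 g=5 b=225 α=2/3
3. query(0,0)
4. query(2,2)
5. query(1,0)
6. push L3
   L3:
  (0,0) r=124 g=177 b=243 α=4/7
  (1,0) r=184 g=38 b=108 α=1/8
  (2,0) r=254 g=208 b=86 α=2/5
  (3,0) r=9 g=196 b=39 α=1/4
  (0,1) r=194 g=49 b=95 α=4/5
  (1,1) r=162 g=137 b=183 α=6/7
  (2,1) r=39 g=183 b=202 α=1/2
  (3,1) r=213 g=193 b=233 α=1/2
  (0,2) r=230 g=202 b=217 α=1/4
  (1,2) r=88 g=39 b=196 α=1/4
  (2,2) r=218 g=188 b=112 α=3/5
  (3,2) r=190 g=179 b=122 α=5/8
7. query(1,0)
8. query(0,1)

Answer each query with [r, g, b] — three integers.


at x=0,y=0 over L1,L2:
L1 α=0: [0, 0, 0]
L2 α=6/7: [1326/7, 876/7, 1416/7]
→ [189, 125, 202]

(2,2) stack=L1,L2; from [0,0,0]:
L1 α=5/7: [1185/7, 530/7, 205/7]
L2 α=3/7: [7680/49, 6908/49, 2227/49]
rounded: [157, 141, 45]

query (1,0) [L1,L2] — begin 0,0,0
+L1 (α=1/2) → [223/2, 119/2, 17]
+L2 (α=1/4) → [863/8, 457/8, 95/4]
→ [108, 57, 24]

(1,0) stack=L1,L2,L3; from [0,0,0]:
after L1 α=1/2: [223/2, 119/2, 17]
after L2 α=1/4: [863/8, 457/8, 95/4]
after L3 α=1/8: [7513/64, 3503/64, 1097/32]
= [117, 55, 34]

at x=0,y=1 over L1,L2,L3:
+L1 (α=3/4) → [231/2, 69/2, 717/4]
+L2 (α=3/5) → [924/5, 798/5, 1359/10]
+L3 (α=4/5) → [4804/25, 1778/25, 5159/50]
= [192, 71, 103]


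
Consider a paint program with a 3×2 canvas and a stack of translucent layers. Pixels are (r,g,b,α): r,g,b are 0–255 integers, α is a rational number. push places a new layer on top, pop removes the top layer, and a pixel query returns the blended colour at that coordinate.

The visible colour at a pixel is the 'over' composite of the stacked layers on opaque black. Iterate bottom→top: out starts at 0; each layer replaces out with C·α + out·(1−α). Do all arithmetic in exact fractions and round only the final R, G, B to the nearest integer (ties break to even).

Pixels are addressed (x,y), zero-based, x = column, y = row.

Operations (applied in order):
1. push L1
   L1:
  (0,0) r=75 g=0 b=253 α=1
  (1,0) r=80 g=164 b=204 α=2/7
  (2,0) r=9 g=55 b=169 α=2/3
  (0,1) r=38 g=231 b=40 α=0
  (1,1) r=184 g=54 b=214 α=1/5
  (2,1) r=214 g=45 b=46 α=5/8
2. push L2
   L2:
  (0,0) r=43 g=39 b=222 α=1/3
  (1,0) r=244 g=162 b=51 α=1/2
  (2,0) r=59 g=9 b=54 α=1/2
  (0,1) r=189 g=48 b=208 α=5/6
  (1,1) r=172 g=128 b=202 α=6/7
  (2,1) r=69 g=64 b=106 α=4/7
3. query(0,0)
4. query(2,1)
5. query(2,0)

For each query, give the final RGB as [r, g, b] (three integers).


(0,0) stack=L1,L2; from [0,0,0]:
L1 α=1: [75, 0, 253]
L2 α=1/3: [193/3, 13, 728/3]
rounded: [64, 13, 243]

(2,1) stack=L1,L2; from [0,0,0]:
after L1 α=5/8: [535/4, 225/8, 115/4]
after L2 α=4/7: [387/4, 389/8, 2041/28]
rounded: [97, 49, 73]

query (2,0) [L1,L2] — begin 0,0,0
L1 α=2/3: [6, 110/3, 338/3]
L2 α=1/2: [65/2, 137/6, 250/3]
= [32, 23, 83]
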